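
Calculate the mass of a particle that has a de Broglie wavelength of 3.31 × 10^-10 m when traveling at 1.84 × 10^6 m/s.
1.09 × 10^-30 kg

From the de Broglie relation λ = h/(mv), we solve for m:

m = h/(λv)
m = (6.626 × 10^-34 J·s) / (3.31 × 10^-10 m × 1.84 × 10^6 m/s)
m = 1.09 × 10^-30 kg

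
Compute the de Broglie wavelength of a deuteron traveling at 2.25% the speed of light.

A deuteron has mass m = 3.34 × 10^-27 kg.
2.94 × 10^-14 m

Using the de Broglie relation λ = h/(mv):

v = 2.25% × c = 6.745 × 10^6 m/s

λ = h/(mv)
λ = (6.626 × 10^-34 J·s) / (3.34 × 10^-27 kg × 6.745 × 10^6 m/s)
λ = 2.94 × 10^-14 m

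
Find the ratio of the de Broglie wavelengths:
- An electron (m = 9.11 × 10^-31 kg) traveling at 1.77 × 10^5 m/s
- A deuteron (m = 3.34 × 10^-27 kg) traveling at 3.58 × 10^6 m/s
λ₁/λ₂ = 7.42 × 10^4

Using λ = h/(mv):

λ₁ = h/(m₁v₁) = 4.11 × 10^-9 m
λ₂ = h/(m₂v₂) = 5.54 × 10^-14 m

Ratio λ₁/λ₂ = (m₂v₂)/(m₁v₁)
         = (3.34 × 10^-27 kg × 3.58 × 10^6 m/s) / (9.11 × 10^-31 kg × 1.77 × 10^5 m/s)
         = 7.42 × 10^4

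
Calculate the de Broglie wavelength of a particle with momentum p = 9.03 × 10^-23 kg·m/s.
7.34 × 10^-12 m

Using the de Broglie relation λ = h/p:

λ = h/p
λ = (6.626 × 10^-34 J·s) / (9.03 × 10^-23 kg·m/s)
λ = 7.34 × 10^-12 m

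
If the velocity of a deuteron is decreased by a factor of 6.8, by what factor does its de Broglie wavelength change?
The wavelength increases by a factor of 6.8.

From λ = h/(mv), the wavelength is inversely proportional to velocity:

λ ∝ 1/v

If v → v/6.8, then λ → 6.8λ

When velocity is decreased by a factor of 6.8, the wavelength increases by a factor of 6.8.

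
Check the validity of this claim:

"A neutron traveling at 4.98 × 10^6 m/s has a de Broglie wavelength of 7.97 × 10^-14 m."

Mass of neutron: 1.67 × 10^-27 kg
True

The claim is correct.

Using λ = h/(mv):
λ = (6.626 × 10^-34 J·s) / (1.67 × 10^-27 kg × 4.98 × 10^6 m/s)
λ = 7.97 × 10^-14 m

This matches the claimed value.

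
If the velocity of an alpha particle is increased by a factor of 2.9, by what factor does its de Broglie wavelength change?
The wavelength decreases by a factor of 2.9.

From λ = h/(mv), the wavelength is inversely proportional to velocity:

λ ∝ 1/v

If v → 2.9v, then λ → λ/2.9

When velocity is increased by a factor of 2.9, the wavelength decreases by a factor of 2.9.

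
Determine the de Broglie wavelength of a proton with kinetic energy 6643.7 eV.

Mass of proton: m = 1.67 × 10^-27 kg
3.51 × 10^-13 m

Using λ = h/√(2mKE):

First convert KE to Joules: KE = 6643.7 eV = 1.064 × 10^-15 J

λ = h/√(2mKE)
λ = (6.626 × 10^-34 J·s) / √(2 × 1.67 × 10^-27 kg × 1.064 × 10^-15 J)
λ = 3.51 × 10^-13 m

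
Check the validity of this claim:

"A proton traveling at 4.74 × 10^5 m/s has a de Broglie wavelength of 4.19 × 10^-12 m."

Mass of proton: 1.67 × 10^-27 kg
False

The claim is incorrect.

Using λ = h/(mv):
λ = (6.626 × 10^-34 J·s) / (1.67 × 10^-27 kg × 4.74 × 10^5 m/s)
λ = 8.37 × 10^-13 m

The actual wavelength differs from the claimed 4.19 × 10^-12 m.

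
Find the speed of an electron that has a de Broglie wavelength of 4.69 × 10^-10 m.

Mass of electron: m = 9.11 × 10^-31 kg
1.55 × 10^6 m/s

From the de Broglie relation λ = h/(mv), we solve for v:

v = h/(mλ)
v = (6.626 × 10^-34 J·s) / (9.11 × 10^-31 kg × 4.69 × 10^-10 m)
v = 1.55 × 10^6 m/s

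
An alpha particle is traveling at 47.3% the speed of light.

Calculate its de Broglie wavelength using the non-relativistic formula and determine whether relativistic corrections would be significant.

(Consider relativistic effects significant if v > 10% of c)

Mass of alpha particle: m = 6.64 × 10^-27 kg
Yes, relativistic corrections are needed.

Using the non-relativistic de Broglie formula λ = h/(mv):

v = 47.3% × c = 1.418 × 10^8 m/s

λ = h/(mv)
λ = (6.626 × 10^-34 J·s) / (6.64 × 10^-27 kg × 1.418 × 10^8 m/s)
λ = 7.04 × 10^-16 m

Since v = 47.3% of c > 10% of c, relativistic corrections ARE significant and the actual wavelength would differ from this non-relativistic estimate.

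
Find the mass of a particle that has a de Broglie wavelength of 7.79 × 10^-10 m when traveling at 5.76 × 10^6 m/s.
1.48 × 10^-31 kg

From the de Broglie relation λ = h/(mv), we solve for m:

m = h/(λv)
m = (6.626 × 10^-34 J·s) / (7.79 × 10^-10 m × 5.76 × 10^6 m/s)
m = 1.48 × 10^-31 kg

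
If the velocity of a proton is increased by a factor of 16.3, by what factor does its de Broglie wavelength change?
The wavelength decreases by a factor of 16.3.

From λ = h/(mv), the wavelength is inversely proportional to velocity:

λ ∝ 1/v

If v → 16.3v, then λ → λ/16.3

When velocity is increased by a factor of 16.3, the wavelength decreases by a factor of 16.3.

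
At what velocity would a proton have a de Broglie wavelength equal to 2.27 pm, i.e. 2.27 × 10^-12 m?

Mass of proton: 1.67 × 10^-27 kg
1.75 × 10^5 m/s

From λ = h/(mv), solve for v:

v = h/(mλ)
v = (6.626 × 10^-34 J·s) / (1.67 × 10^-27 kg × 2.27 × 10^-12 m)
v = 1.75 × 10^5 m/s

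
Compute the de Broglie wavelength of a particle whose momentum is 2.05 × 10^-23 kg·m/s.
3.23 × 10^-11 m

Using the de Broglie relation λ = h/p:

λ = h/p
λ = (6.626 × 10^-34 J·s) / (2.05 × 10^-23 kg·m/s)
λ = 3.23 × 10^-11 m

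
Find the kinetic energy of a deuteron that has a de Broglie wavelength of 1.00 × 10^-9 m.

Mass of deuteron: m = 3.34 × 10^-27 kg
6.57 × 10^-23 J (or 4.10 × 10^-4 eV)

From λ = h/√(2mKE), we solve for KE:

λ² = h²/(2mKE)
KE = h²/(2mλ²)
KE = (6.626 × 10^-34 J·s)² / (2 × 3.34 × 10^-27 kg × (1.00 × 10^-9 m)²)
KE = 6.57 × 10^-23 J
KE = 4.10 × 10^-4 eV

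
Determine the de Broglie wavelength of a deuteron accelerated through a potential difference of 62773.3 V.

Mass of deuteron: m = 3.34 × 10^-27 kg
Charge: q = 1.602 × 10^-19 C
8.08 × 10^-14 m

When a particle is accelerated through voltage V, it gains kinetic energy KE = qV.

The de Broglie wavelength is then λ = h/√(2mqV):

λ = h/√(2mqV)
λ = (6.626 × 10^-34 J·s) / √(2 × 3.34 × 10^-27 kg × 1.602 × 10^-19 C × 62773.3 V)
λ = 8.08 × 10^-14 m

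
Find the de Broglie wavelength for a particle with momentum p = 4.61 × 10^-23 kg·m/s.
1.44 × 10^-11 m

Using the de Broglie relation λ = h/p:

λ = h/p
λ = (6.626 × 10^-34 J·s) / (4.61 × 10^-23 kg·m/s)
λ = 1.44 × 10^-11 m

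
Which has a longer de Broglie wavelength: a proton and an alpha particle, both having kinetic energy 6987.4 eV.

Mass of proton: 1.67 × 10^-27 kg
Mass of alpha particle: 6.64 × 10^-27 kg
The proton has the longer wavelength.

Using λ = h/√(2mKE):

For proton: λ₁ = h/√(2m₁KE) = 3.43 × 10^-13 m
For alpha particle: λ₂ = h/√(2m₂KE) = 1.72 × 10^-13 m

Since λ ∝ 1/√m at constant kinetic energy, the lighter particle has the longer wavelength.

The proton has the longer de Broglie wavelength.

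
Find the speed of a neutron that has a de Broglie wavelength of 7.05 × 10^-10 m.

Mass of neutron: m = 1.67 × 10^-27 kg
5.63 × 10^2 m/s

From the de Broglie relation λ = h/(mv), we solve for v:

v = h/(mλ)
v = (6.626 × 10^-34 J·s) / (1.67 × 10^-27 kg × 7.05 × 10^-10 m)
v = 5.63 × 10^2 m/s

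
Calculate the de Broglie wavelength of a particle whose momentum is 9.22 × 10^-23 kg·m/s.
7.19 × 10^-12 m

Using the de Broglie relation λ = h/p:

λ = h/p
λ = (6.626 × 10^-34 J·s) / (9.22 × 10^-23 kg·m/s)
λ = 7.19 × 10^-12 m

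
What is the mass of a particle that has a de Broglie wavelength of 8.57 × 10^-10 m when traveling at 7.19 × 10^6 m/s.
1.08 × 10^-31 kg

From the de Broglie relation λ = h/(mv), we solve for m:

m = h/(λv)
m = (6.626 × 10^-34 J·s) / (8.57 × 10^-10 m × 7.19 × 10^6 m/s)
m = 1.08 × 10^-31 kg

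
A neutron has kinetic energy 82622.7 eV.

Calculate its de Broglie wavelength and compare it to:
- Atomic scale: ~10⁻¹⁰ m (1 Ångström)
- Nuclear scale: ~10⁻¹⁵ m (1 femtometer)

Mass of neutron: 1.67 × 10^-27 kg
λ = 9.96 × 10^-14 m, which is between nuclear and atomic scales.

Using λ = h/√(2mKE):

KE = 82622.7 eV = 1.324 × 10^-14 J

λ = h/√(2mKE)
λ = (6.626 × 10^-34 J·s) / √(2 × 1.67 × 10^-27 kg × 1.324 × 10^-14 J)
λ = 9.96 × 10^-14 m

Comparison:
- Atomic scale (10⁻¹⁰ m): λ is 0.001× this size
- Nuclear scale (10⁻¹⁵ m): λ is 1e+02× this size

The wavelength is between nuclear and atomic scales.

This wavelength is appropriate for probing atomic structure but too large for nuclear physics experiments.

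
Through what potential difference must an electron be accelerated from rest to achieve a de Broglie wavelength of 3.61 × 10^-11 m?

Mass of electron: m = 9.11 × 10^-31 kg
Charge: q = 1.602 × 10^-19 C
1.15 × 10^3 V

From λ = h/√(2mqV), we solve for V:

λ² = h²/(2mqV)
V = h²/(2mqλ²)
V = (6.626 × 10^-34 J·s)² / (2 × 9.11 × 10^-31 kg × 1.602 × 10^-19 C × (3.61 × 10^-11 m)²)
V = 1.15 × 10^3 V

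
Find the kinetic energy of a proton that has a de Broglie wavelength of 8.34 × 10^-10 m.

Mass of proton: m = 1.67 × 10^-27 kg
1.89 × 10^-22 J (or 1.18 × 10^-3 eV)

From λ = h/√(2mKE), we solve for KE:

λ² = h²/(2mKE)
KE = h²/(2mλ²)
KE = (6.626 × 10^-34 J·s)² / (2 × 1.67 × 10^-27 kg × (8.34 × 10^-10 m)²)
KE = 1.89 × 10^-22 J
KE = 1.18 × 10^-3 eV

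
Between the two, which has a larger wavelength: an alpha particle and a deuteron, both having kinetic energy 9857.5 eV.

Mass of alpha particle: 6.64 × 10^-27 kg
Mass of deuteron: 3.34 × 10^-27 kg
The deuteron has the longer wavelength.

Using λ = h/√(2mKE):

For alpha particle: λ₁ = h/√(2m₁KE) = 1.45 × 10^-13 m
For deuteron: λ₂ = h/√(2m₂KE) = 2.04 × 10^-13 m

Since λ ∝ 1/√m at constant kinetic energy, the lighter particle has the longer wavelength.

The deuteron has the longer de Broglie wavelength.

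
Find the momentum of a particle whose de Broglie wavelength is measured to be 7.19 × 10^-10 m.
9.22 × 10^-25 kg·m/s

From the de Broglie relation λ = h/p, we solve for p:

p = h/λ
p = (6.626 × 10^-34 J·s) / (7.19 × 10^-10 m)
p = 9.22 × 10^-25 kg·m/s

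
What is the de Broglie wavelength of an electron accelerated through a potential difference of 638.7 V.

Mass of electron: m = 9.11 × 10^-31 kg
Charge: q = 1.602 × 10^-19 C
4.85 × 10^-11 m

When a particle is accelerated through voltage V, it gains kinetic energy KE = qV.

The de Broglie wavelength is then λ = h/√(2mqV):

λ = h/√(2mqV)
λ = (6.626 × 10^-34 J·s) / √(2 × 9.11 × 10^-31 kg × 1.602 × 10^-19 C × 638.7 V)
λ = 4.85 × 10^-11 m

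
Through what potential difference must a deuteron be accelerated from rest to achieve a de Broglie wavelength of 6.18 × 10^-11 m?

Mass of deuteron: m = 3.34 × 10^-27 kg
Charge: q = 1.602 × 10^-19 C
1.07 × 10^-1 V

From λ = h/√(2mqV), we solve for V:

λ² = h²/(2mqV)
V = h²/(2mqλ²)
V = (6.626 × 10^-34 J·s)² / (2 × 3.34 × 10^-27 kg × 1.602 × 10^-19 C × (6.18 × 10^-11 m)²)
V = 1.07 × 10^-1 V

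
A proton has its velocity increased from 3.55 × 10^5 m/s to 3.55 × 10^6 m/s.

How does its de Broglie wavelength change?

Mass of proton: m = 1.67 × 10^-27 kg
The wavelength decreases by a factor of 10.

Using λ = h/(mv):

Initial wavelength: λ₁ = h/(mv₁) = 1.12 × 10^-12 m
Final wavelength: λ₂ = h/(mv₂) = 1.12 × 10^-13 m

Since λ ∝ 1/v, when velocity increases by a factor of 10, the wavelength decreases by a factor of 10.

λ₂/λ₁ = v₁/v₂ = 1/10

The wavelength decreases by a factor of 10.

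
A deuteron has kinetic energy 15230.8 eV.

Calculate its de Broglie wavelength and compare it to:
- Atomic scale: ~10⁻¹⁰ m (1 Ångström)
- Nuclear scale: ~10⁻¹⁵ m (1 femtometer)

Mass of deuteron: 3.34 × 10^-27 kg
λ = 1.64 × 10^-13 m, which is between nuclear and atomic scales.

Using λ = h/√(2mKE):

KE = 15230.8 eV = 2.440 × 10^-15 J

λ = h/√(2mKE)
λ = (6.626 × 10^-34 J·s) / √(2 × 3.34 × 10^-27 kg × 2.440 × 10^-15 J)
λ = 1.64 × 10^-13 m

Comparison:
- Atomic scale (10⁻¹⁰ m): λ is 0.0016× this size
- Nuclear scale (10⁻¹⁵ m): λ is 1.6e+02× this size

The wavelength is between nuclear and atomic scales.

This wavelength is appropriate for probing atomic structure but too large for nuclear physics experiments.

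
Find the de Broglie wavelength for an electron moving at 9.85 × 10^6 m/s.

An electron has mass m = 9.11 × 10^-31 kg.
7.38 × 10^-11 m

Using the de Broglie relation λ = h/(mv):

λ = h/(mv)
λ = (6.626 × 10^-34 J·s) / (9.11 × 10^-31 kg × 9.85 × 10^6 m/s)
λ = 7.38 × 10^-11 m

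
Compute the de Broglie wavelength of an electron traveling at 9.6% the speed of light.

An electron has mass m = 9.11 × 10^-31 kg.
2.53 × 10^-11 m

Using the de Broglie relation λ = h/(mv):

v = 9.6% × c = 2.878 × 10^7 m/s

λ = h/(mv)
λ = (6.626 × 10^-34 J·s) / (9.11 × 10^-31 kg × 2.878 × 10^7 m/s)
λ = 2.53 × 10^-11 m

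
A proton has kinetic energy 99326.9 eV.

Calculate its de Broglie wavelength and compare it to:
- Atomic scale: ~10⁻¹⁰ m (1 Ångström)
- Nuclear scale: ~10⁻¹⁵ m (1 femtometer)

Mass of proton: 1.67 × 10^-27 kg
λ = 9.09 × 10^-14 m, which is between nuclear and atomic scales.

Using λ = h/√(2mKE):

KE = 99326.9 eV = 1.591 × 10^-14 J

λ = h/√(2mKE)
λ = (6.626 × 10^-34 J·s) / √(2 × 1.67 × 10^-27 kg × 1.591 × 10^-14 J)
λ = 9.09 × 10^-14 m

Comparison:
- Atomic scale (10⁻¹⁰ m): λ is 0.00091× this size
- Nuclear scale (10⁻¹⁵ m): λ is 91× this size

The wavelength is between nuclear and atomic scales.

This wavelength is appropriate for probing atomic structure but too large for nuclear physics experiments.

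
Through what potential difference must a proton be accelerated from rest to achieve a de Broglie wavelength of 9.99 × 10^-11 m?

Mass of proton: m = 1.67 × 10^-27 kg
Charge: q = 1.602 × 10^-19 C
8.22 × 10^-2 V

From λ = h/√(2mqV), we solve for V:

λ² = h²/(2mqV)
V = h²/(2mqλ²)
V = (6.626 × 10^-34 J·s)² / (2 × 1.67 × 10^-27 kg × 1.602 × 10^-19 C × (9.99 × 10^-11 m)²)
V = 8.22 × 10^-2 V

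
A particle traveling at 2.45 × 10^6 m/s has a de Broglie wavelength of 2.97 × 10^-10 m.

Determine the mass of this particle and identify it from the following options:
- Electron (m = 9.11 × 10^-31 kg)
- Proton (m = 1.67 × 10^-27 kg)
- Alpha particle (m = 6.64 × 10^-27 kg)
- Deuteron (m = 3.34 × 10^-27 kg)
The particle is an electron.

From λ = h/(mv), solve for mass:

m = h/(λv)
m = (6.626 × 10^-34 J·s) / (2.97 × 10^-10 m × 2.45 × 10^6 m/s)
m = 9.11 × 10^-31 kg

Comparing with the listed masses, this is closest to an electron.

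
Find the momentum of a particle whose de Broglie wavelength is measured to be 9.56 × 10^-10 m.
6.93 × 10^-25 kg·m/s

From the de Broglie relation λ = h/p, we solve for p:

p = h/λ
p = (6.626 × 10^-34 J·s) / (9.56 × 10^-10 m)
p = 6.93 × 10^-25 kg·m/s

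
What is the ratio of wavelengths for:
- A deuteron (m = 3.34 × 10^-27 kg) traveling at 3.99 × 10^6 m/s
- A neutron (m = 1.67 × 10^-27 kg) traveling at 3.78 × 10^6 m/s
λ₁/λ₂ = 0.474

Using λ = h/(mv):

λ₁ = h/(m₁v₁) = 4.97 × 10^-14 m
λ₂ = h/(m₂v₂) = 1.05 × 10^-13 m

Ratio λ₁/λ₂ = (m₂v₂)/(m₁v₁)
         = (1.67 × 10^-27 kg × 3.78 × 10^6 m/s) / (3.34 × 10^-27 kg × 3.99 × 10^6 m/s)
         = 0.474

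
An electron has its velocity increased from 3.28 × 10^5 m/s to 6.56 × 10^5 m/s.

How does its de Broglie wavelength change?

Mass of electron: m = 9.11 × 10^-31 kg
The wavelength decreases by a factor of 2.

Using λ = h/(mv):

Initial wavelength: λ₁ = h/(mv₁) = 2.22 × 10^-9 m
Final wavelength: λ₂ = h/(mv₂) = 1.11 × 10^-9 m

Since λ ∝ 1/v, when velocity increases by a factor of 2, the wavelength decreases by a factor of 2.

λ₂/λ₁ = v₁/v₂ = 1/2

The wavelength decreases by a factor of 2.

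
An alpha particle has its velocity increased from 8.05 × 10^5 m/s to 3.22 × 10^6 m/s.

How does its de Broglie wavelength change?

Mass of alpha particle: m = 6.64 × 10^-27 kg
The wavelength decreases by a factor of 4.

Using λ = h/(mv):

Initial wavelength: λ₁ = h/(mv₁) = 1.24 × 10^-13 m
Final wavelength: λ₂ = h/(mv₂) = 3.10 × 10^-14 m

Since λ ∝ 1/v, when velocity increases by a factor of 4, the wavelength decreases by a factor of 4.

λ₂/λ₁ = v₁/v₂ = 1/4

The wavelength decreases by a factor of 4.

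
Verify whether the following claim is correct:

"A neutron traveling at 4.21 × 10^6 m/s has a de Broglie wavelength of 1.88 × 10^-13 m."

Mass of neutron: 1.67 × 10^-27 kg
False

The claim is incorrect.

Using λ = h/(mv):
λ = (6.626 × 10^-34 J·s) / (1.67 × 10^-27 kg × 4.21 × 10^6 m/s)
λ = 9.42 × 10^-14 m

The actual wavelength differs from the claimed 1.88 × 10^-13 m.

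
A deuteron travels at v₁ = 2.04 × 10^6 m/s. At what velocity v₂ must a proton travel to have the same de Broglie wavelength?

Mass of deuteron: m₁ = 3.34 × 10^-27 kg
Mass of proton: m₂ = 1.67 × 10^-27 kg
v₂ = 4.08 × 10^6 m/s

For equal de Broglie wavelengths: λ₁ = λ₂

h/(m₁v₁) = h/(m₂v₂)
m₁v₁ = m₂v₂
v₂ = v₁ · (m₁/m₂)

v₂ = 2.04 × 10^6 m/s × (3.34 × 10^-27 kg / 1.67 × 10^-27 kg)
v₂ = 4.08 × 10^6 m/s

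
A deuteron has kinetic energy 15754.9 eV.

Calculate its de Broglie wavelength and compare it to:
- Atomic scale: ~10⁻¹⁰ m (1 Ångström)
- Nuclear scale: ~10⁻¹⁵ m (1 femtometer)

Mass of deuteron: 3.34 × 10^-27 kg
λ = 1.61 × 10^-13 m, which is between nuclear and atomic scales.

Using λ = h/√(2mKE):

KE = 15754.9 eV = 2.524 × 10^-15 J

λ = h/√(2mKE)
λ = (6.626 × 10^-34 J·s) / √(2 × 3.34 × 10^-27 kg × 2.524 × 10^-15 J)
λ = 1.61 × 10^-13 m

Comparison:
- Atomic scale (10⁻¹⁰ m): λ is 0.0016× this size
- Nuclear scale (10⁻¹⁵ m): λ is 1.6e+02× this size

The wavelength is between nuclear and atomic scales.

This wavelength is appropriate for probing atomic structure but too large for nuclear physics experiments.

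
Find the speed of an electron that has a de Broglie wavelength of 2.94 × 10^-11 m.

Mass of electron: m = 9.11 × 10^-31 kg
2.47 × 10^7 m/s

From the de Broglie relation λ = h/(mv), we solve for v:

v = h/(mλ)
v = (6.626 × 10^-34 J·s) / (9.11 × 10^-31 kg × 2.94 × 10^-11 m)
v = 2.47 × 10^7 m/s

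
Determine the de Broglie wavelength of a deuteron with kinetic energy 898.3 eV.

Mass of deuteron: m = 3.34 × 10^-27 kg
6.76 × 10^-13 m

Using λ = h/√(2mKE):

First convert KE to Joules: KE = 898.3 eV = 1.439 × 10^-16 J

λ = h/√(2mKE)
λ = (6.626 × 10^-34 J·s) / √(2 × 3.34 × 10^-27 kg × 1.439 × 10^-16 J)
λ = 6.76 × 10^-13 m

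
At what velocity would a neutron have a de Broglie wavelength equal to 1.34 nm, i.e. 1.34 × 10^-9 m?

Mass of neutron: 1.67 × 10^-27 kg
2.96 × 10^2 m/s

From λ = h/(mv), solve for v:

v = h/(mλ)
v = (6.626 × 10^-34 J·s) / (1.67 × 10^-27 kg × 1.34 × 10^-9 m)
v = 2.96 × 10^2 m/s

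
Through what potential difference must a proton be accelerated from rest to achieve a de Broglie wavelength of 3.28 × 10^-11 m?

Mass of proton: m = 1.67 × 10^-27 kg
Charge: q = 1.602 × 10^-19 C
7.63 × 10^-1 V

From λ = h/√(2mqV), we solve for V:

λ² = h²/(2mqV)
V = h²/(2mqλ²)
V = (6.626 × 10^-34 J·s)² / (2 × 1.67 × 10^-27 kg × 1.602 × 10^-19 C × (3.28 × 10^-11 m)²)
V = 7.63 × 10^-1 V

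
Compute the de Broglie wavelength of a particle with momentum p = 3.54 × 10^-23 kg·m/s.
1.87 × 10^-11 m

Using the de Broglie relation λ = h/p:

λ = h/p
λ = (6.626 × 10^-34 J·s) / (3.54 × 10^-23 kg·m/s)
λ = 1.87 × 10^-11 m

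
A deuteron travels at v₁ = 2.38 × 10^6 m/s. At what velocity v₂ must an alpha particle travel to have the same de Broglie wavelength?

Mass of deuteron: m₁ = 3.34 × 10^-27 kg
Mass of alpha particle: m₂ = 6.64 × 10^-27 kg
v₂ = 1.20 × 10^6 m/s

For equal de Broglie wavelengths: λ₁ = λ₂

h/(m₁v₁) = h/(m₂v₂)
m₁v₁ = m₂v₂
v₂ = v₁ · (m₁/m₂)

v₂ = 2.38 × 10^6 m/s × (3.34 × 10^-27 kg / 6.64 × 10^-27 kg)
v₂ = 1.20 × 10^6 m/s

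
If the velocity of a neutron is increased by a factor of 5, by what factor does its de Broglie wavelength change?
The wavelength decreases by a factor of 5.

From λ = h/(mv), the wavelength is inversely proportional to velocity:

λ ∝ 1/v

If v → 5v, then λ → λ/5

When velocity is increased by a factor of 5, the wavelength decreases by a factor of 5.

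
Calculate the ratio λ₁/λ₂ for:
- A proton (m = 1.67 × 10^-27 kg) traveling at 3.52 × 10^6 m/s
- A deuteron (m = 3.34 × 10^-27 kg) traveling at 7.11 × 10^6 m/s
λ₁/λ₂ = 4.04

Using λ = h/(mv):

λ₁ = h/(m₁v₁) = 1.13 × 10^-13 m
λ₂ = h/(m₂v₂) = 2.79 × 10^-14 m

Ratio λ₁/λ₂ = (m₂v₂)/(m₁v₁)
         = (3.34 × 10^-27 kg × 7.11 × 10^6 m/s) / (1.67 × 10^-27 kg × 3.52 × 10^6 m/s)
         = 4.04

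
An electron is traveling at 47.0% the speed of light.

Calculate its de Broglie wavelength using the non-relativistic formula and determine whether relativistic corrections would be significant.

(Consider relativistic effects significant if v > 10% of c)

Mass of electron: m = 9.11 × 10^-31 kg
Yes, relativistic corrections are needed.

Using the non-relativistic de Broglie formula λ = h/(mv):

v = 47.0% × c = 1.409 × 10^8 m/s

λ = h/(mv)
λ = (6.626 × 10^-34 J·s) / (9.11 × 10^-31 kg × 1.409 × 10^8 m/s)
λ = 5.16 × 10^-12 m

Since v = 47.0% of c > 10% of c, relativistic corrections ARE significant and the actual wavelength would differ from this non-relativistic estimate.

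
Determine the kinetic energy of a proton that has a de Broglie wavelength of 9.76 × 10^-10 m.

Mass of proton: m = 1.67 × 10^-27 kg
1.38 × 10^-22 J (or 8.61 × 10^-4 eV)

From λ = h/√(2mKE), we solve for KE:

λ² = h²/(2mKE)
KE = h²/(2mλ²)
KE = (6.626 × 10^-34 J·s)² / (2 × 1.67 × 10^-27 kg × (9.76 × 10^-10 m)²)
KE = 1.38 × 10^-22 J
KE = 8.61 × 10^-4 eV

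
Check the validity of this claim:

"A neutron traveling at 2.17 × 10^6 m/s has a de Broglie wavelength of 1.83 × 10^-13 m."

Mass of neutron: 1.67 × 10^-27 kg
True

The claim is correct.

Using λ = h/(mv):
λ = (6.626 × 10^-34 J·s) / (1.67 × 10^-27 kg × 2.17 × 10^6 m/s)
λ = 1.83 × 10^-13 m

This matches the claimed value.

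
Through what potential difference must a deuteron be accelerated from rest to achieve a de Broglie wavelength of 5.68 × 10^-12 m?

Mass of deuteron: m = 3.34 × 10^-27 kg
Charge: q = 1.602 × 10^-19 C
12.7 V

From λ = h/√(2mqV), we solve for V:

λ² = h²/(2mqV)
V = h²/(2mqλ²)
V = (6.626 × 10^-34 J·s)² / (2 × 3.34 × 10^-27 kg × 1.602 × 10^-19 C × (5.68 × 10^-12 m)²)
V = 12.7 V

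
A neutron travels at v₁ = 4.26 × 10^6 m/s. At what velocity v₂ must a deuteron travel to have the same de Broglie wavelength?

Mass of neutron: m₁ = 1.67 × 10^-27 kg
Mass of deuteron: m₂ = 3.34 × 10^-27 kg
v₂ = 2.13 × 10^6 m/s

For equal de Broglie wavelengths: λ₁ = λ₂

h/(m₁v₁) = h/(m₂v₂)
m₁v₁ = m₂v₂
v₂ = v₁ · (m₁/m₂)

v₂ = 4.26 × 10^6 m/s × (1.67 × 10^-27 kg / 3.34 × 10^-27 kg)
v₂ = 2.13 × 10^6 m/s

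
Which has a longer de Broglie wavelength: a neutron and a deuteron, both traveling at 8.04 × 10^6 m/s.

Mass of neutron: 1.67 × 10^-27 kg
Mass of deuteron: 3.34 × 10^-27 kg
The neutron has the longer wavelength.

Using λ = h/(mv), since both particles have the same velocity, the wavelength depends only on mass.

For neutron: λ₁ = h/(m₁v) = 4.93 × 10^-14 m
For deuteron: λ₂ = h/(m₂v) = 2.47 × 10^-14 m

Since λ ∝ 1/m at constant velocity, the lighter particle has the longer wavelength.

The neutron has the longer de Broglie wavelength.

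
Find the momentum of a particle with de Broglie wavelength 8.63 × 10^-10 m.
7.68 × 10^-25 kg·m/s

From the de Broglie relation λ = h/p, we solve for p:

p = h/λ
p = (6.626 × 10^-34 J·s) / (8.63 × 10^-10 m)
p = 7.68 × 10^-25 kg·m/s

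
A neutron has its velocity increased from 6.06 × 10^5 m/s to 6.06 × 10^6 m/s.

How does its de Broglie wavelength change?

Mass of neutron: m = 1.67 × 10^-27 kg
The wavelength decreases by a factor of 10.

Using λ = h/(mv):

Initial wavelength: λ₁ = h/(mv₁) = 6.55 × 10^-13 m
Final wavelength: λ₂ = h/(mv₂) = 6.55 × 10^-14 m

Since λ ∝ 1/v, when velocity increases by a factor of 10, the wavelength decreases by a factor of 10.

λ₂/λ₁ = v₁/v₂ = 1/10

The wavelength decreases by a factor of 10.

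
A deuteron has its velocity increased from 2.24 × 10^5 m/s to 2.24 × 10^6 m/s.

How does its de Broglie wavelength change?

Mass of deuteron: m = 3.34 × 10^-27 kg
The wavelength decreases by a factor of 10.

Using λ = h/(mv):

Initial wavelength: λ₁ = h/(mv₁) = 8.86 × 10^-13 m
Final wavelength: λ₂ = h/(mv₂) = 8.86 × 10^-14 m

Since λ ∝ 1/v, when velocity increases by a factor of 10, the wavelength decreases by a factor of 10.

λ₂/λ₁ = v₁/v₂ = 1/10

The wavelength decreases by a factor of 10.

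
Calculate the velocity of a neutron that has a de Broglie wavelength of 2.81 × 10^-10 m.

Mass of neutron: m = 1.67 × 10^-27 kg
1.41 × 10^3 m/s

From the de Broglie relation λ = h/(mv), we solve for v:

v = h/(mλ)
v = (6.626 × 10^-34 J·s) / (1.67 × 10^-27 kg × 2.81 × 10^-10 m)
v = 1.41 × 10^3 m/s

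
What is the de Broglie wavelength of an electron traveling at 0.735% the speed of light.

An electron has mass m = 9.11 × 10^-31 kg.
3.30 × 10^-10 m

Using the de Broglie relation λ = h/(mv):

v = 0.735% × c = 2.203 × 10^6 m/s

λ = h/(mv)
λ = (6.626 × 10^-34 J·s) / (9.11 × 10^-31 kg × 2.203 × 10^6 m/s)
λ = 3.30 × 10^-10 m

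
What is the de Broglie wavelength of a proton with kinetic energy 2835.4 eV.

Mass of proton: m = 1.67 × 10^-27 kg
5.38 × 10^-13 m

Using λ = h/√(2mKE):

First convert KE to Joules: KE = 2835.4 eV = 4.543 × 10^-16 J

λ = h/√(2mKE)
λ = (6.626 × 10^-34 J·s) / √(2 × 1.67 × 10^-27 kg × 4.543 × 10^-16 J)
λ = 5.38 × 10^-13 m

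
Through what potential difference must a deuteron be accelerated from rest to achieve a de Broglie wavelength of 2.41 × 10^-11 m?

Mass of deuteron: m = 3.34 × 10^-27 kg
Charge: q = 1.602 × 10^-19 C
7.06 × 10^-1 V

From λ = h/√(2mqV), we solve for V:

λ² = h²/(2mqV)
V = h²/(2mqλ²)
V = (6.626 × 10^-34 J·s)² / (2 × 3.34 × 10^-27 kg × 1.602 × 10^-19 C × (2.41 × 10^-11 m)²)
V = 7.06 × 10^-1 V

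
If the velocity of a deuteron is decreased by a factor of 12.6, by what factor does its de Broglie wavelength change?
The wavelength increases by a factor of 12.6.

From λ = h/(mv), the wavelength is inversely proportional to velocity:

λ ∝ 1/v

If v → v/12.6, then λ → 12.6λ

When velocity is decreased by a factor of 12.6, the wavelength increases by a factor of 12.6.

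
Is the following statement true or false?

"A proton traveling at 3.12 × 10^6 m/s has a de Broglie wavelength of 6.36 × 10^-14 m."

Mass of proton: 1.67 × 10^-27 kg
False

The claim is incorrect.

Using λ = h/(mv):
λ = (6.626 × 10^-34 J·s) / (1.67 × 10^-27 kg × 3.12 × 10^6 m/s)
λ = 1.27 × 10^-13 m

The actual wavelength differs from the claimed 6.36 × 10^-14 m.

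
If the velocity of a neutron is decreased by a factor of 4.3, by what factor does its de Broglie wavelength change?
The wavelength increases by a factor of 4.3.

From λ = h/(mv), the wavelength is inversely proportional to velocity:

λ ∝ 1/v

If v → v/4.3, then λ → 4.3λ

When velocity is decreased by a factor of 4.3, the wavelength increases by a factor of 4.3.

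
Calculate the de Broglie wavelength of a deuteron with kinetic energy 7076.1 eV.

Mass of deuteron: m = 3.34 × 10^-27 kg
2.41 × 10^-13 m

Using λ = h/√(2mKE):

First convert KE to Joules: KE = 7076.1 eV = 1.134 × 10^-15 J

λ = h/√(2mKE)
λ = (6.626 × 10^-34 J·s) / √(2 × 3.34 × 10^-27 kg × 1.134 × 10^-15 J)
λ = 2.41 × 10^-13 m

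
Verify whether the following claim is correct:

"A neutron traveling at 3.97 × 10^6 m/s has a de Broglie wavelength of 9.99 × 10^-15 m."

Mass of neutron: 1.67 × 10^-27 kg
False

The claim is incorrect.

Using λ = h/(mv):
λ = (6.626 × 10^-34 J·s) / (1.67 × 10^-27 kg × 3.97 × 10^6 m/s)
λ = 9.99 × 10^-14 m

The actual wavelength differs from the claimed 9.99 × 10^-15 m.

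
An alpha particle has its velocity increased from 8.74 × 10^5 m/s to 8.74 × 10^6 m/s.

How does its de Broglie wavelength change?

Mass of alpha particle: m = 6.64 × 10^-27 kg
The wavelength decreases by a factor of 10.

Using λ = h/(mv):

Initial wavelength: λ₁ = h/(mv₁) = 1.14 × 10^-13 m
Final wavelength: λ₂ = h/(mv₂) = 1.14 × 10^-14 m

Since λ ∝ 1/v, when velocity increases by a factor of 10, the wavelength decreases by a factor of 10.

λ₂/λ₁ = v₁/v₂ = 1/10

The wavelength decreases by a factor of 10.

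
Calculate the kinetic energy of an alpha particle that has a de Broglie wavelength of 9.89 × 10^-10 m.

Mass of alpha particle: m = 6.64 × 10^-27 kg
3.38 × 10^-23 J (or 2.11 × 10^-4 eV)

From λ = h/√(2mKE), we solve for KE:

λ² = h²/(2mKE)
KE = h²/(2mλ²)
KE = (6.626 × 10^-34 J·s)² / (2 × 6.64 × 10^-27 kg × (9.89 × 10^-10 m)²)
KE = 3.38 × 10^-23 J
KE = 2.11 × 10^-4 eV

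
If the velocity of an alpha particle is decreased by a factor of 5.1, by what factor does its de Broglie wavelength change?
The wavelength increases by a factor of 5.1.

From λ = h/(mv), the wavelength is inversely proportional to velocity:

λ ∝ 1/v

If v → v/5.1, then λ → 5.1λ

When velocity is decreased by a factor of 5.1, the wavelength increases by a factor of 5.1.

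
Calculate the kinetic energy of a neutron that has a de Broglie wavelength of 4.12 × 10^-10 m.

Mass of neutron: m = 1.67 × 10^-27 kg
7.74 × 10^-22 J (or 4.83 × 10^-3 eV)

From λ = h/√(2mKE), we solve for KE:

λ² = h²/(2mKE)
KE = h²/(2mλ²)
KE = (6.626 × 10^-34 J·s)² / (2 × 1.67 × 10^-27 kg × (4.12 × 10^-10 m)²)
KE = 7.74 × 10^-22 J
KE = 4.83 × 10^-3 eV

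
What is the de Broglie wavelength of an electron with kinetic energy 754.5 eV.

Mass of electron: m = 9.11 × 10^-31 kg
4.46 × 10^-11 m

Using λ = h/√(2mKE):

First convert KE to Joules: KE = 754.5 eV = 1.209 × 10^-16 J

λ = h/√(2mKE)
λ = (6.626 × 10^-34 J·s) / √(2 × 9.11 × 10^-31 kg × 1.209 × 10^-16 J)
λ = 4.46 × 10^-11 m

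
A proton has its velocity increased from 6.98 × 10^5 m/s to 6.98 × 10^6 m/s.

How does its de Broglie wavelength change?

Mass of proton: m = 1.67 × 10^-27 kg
The wavelength decreases by a factor of 10.

Using λ = h/(mv):

Initial wavelength: λ₁ = h/(mv₁) = 5.68 × 10^-13 m
Final wavelength: λ₂ = h/(mv₂) = 5.68 × 10^-14 m

Since λ ∝ 1/v, when velocity increases by a factor of 10, the wavelength decreases by a factor of 10.

λ₂/λ₁ = v₁/v₂ = 1/10

The wavelength decreases by a factor of 10.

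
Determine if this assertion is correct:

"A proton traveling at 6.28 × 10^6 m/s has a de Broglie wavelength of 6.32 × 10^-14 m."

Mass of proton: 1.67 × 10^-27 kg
True

The claim is correct.

Using λ = h/(mv):
λ = (6.626 × 10^-34 J·s) / (1.67 × 10^-27 kg × 6.28 × 10^6 m/s)
λ = 6.32 × 10^-14 m

This matches the claimed value.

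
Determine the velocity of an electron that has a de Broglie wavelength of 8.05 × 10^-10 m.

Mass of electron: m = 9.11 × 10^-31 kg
9.04 × 10^5 m/s

From the de Broglie relation λ = h/(mv), we solve for v:

v = h/(mλ)
v = (6.626 × 10^-34 J·s) / (9.11 × 10^-31 kg × 8.05 × 10^-10 m)
v = 9.04 × 10^5 m/s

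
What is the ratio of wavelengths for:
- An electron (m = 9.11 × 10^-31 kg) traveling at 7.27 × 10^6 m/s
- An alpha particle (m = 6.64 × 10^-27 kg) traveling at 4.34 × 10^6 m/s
λ₁/λ₂ = 4.35 × 10^3

Using λ = h/(mv):

λ₁ = h/(m₁v₁) = 1.00 × 10^-10 m
λ₂ = h/(m₂v₂) = 2.30 × 10^-14 m

Ratio λ₁/λ₂ = (m₂v₂)/(m₁v₁)
         = (6.64 × 10^-27 kg × 4.34 × 10^6 m/s) / (9.11 × 10^-31 kg × 7.27 × 10^6 m/s)
         = 4.35 × 10^3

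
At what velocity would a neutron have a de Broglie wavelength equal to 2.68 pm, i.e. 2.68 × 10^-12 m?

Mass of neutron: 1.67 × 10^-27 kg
1.48 × 10^5 m/s

From λ = h/(mv), solve for v:

v = h/(mλ)
v = (6.626 × 10^-34 J·s) / (1.67 × 10^-27 kg × 2.68 × 10^-12 m)
v = 1.48 × 10^5 m/s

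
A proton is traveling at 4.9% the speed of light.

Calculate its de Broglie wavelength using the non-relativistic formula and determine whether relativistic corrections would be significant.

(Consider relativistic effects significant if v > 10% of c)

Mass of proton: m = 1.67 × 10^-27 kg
No, relativistic corrections are not needed.

Using the non-relativistic de Broglie formula λ = h/(mv):

v = 4.9% × c = 1.469 × 10^7 m/s

λ = h/(mv)
λ = (6.626 × 10^-34 J·s) / (1.67 × 10^-27 kg × 1.469 × 10^7 m/s)
λ = 2.70 × 10^-14 m

Since v = 4.9% of c < 10% of c, relativistic corrections are NOT significant and this non-relativistic result is a good approximation.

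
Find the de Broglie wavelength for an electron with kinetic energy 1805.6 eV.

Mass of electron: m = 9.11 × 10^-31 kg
2.89 × 10^-11 m

Using λ = h/√(2mKE):

First convert KE to Joules: KE = 1805.6 eV = 2.893 × 10^-16 J

λ = h/√(2mKE)
λ = (6.626 × 10^-34 J·s) / √(2 × 9.11 × 10^-31 kg × 2.893 × 10^-16 J)
λ = 2.89 × 10^-11 m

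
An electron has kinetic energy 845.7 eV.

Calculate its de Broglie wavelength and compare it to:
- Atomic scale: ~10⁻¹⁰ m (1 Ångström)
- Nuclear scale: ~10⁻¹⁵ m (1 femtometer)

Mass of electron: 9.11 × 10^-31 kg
λ = 4.22 × 10^-11 m, which is between nuclear and atomic scales.

Using λ = h/√(2mKE):

KE = 845.7 eV = 1.355 × 10^-16 J

λ = h/√(2mKE)
λ = (6.626 × 10^-34 J·s) / √(2 × 9.11 × 10^-31 kg × 1.355 × 10^-16 J)
λ = 4.22 × 10^-11 m

Comparison:
- Atomic scale (10⁻¹⁰ m): λ is 0.42× this size
- Nuclear scale (10⁻¹⁵ m): λ is 4.2e+04× this size

The wavelength is between nuclear and atomic scales.

This wavelength is appropriate for probing atomic structure but too large for nuclear physics experiments.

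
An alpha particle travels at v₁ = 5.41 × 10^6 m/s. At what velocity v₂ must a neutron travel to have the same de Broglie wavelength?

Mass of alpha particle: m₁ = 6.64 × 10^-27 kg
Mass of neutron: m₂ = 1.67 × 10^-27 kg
v₂ = 2.15 × 10^7 m/s

For equal de Broglie wavelengths: λ₁ = λ₂

h/(m₁v₁) = h/(m₂v₂)
m₁v₁ = m₂v₂
v₂ = v₁ · (m₁/m₂)

v₂ = 5.41 × 10^6 m/s × (6.64 × 10^-27 kg / 1.67 × 10^-27 kg)
v₂ = 2.15 × 10^7 m/s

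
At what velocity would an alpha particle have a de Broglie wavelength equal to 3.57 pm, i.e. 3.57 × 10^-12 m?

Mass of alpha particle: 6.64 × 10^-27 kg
2.80 × 10^4 m/s

From λ = h/(mv), solve for v:

v = h/(mλ)
v = (6.626 × 10^-34 J·s) / (6.64 × 10^-27 kg × 3.57 × 10^-12 m)
v = 2.80 × 10^4 m/s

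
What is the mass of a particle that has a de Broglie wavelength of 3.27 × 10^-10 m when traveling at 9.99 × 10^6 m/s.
2.03 × 10^-31 kg

From the de Broglie relation λ = h/(mv), we solve for m:

m = h/(λv)
m = (6.626 × 10^-34 J·s) / (3.27 × 10^-10 m × 9.99 × 10^6 m/s)
m = 2.03 × 10^-31 kg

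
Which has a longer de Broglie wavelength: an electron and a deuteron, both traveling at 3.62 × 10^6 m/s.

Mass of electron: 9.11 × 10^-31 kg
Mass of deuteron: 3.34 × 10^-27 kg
The electron has the longer wavelength.

Using λ = h/(mv), since both particles have the same velocity, the wavelength depends only on mass.

For electron: λ₁ = h/(m₁v) = 2.01 × 10^-10 m
For deuteron: λ₂ = h/(m₂v) = 5.48 × 10^-14 m

Since λ ∝ 1/m at constant velocity, the lighter particle has the longer wavelength.

The electron has the longer de Broglie wavelength.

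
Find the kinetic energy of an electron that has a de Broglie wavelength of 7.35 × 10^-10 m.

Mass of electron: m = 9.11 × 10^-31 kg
4.46 × 10^-19 J (or 2.78 eV)

From λ = h/√(2mKE), we solve for KE:

λ² = h²/(2mKE)
KE = h²/(2mλ²)
KE = (6.626 × 10^-34 J·s)² / (2 × 9.11 × 10^-31 kg × (7.35 × 10^-10 m)²)
KE = 4.46 × 10^-19 J
KE = 2.78 eV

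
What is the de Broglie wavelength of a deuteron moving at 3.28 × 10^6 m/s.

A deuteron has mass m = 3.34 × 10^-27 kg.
6.05 × 10^-14 m

Using the de Broglie relation λ = h/(mv):

λ = h/(mv)
λ = (6.626 × 10^-34 J·s) / (3.34 × 10^-27 kg × 3.28 × 10^6 m/s)
λ = 6.05 × 10^-14 m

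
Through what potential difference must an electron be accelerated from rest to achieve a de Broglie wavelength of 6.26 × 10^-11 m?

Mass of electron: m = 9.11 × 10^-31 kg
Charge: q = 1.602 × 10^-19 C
384 V

From λ = h/√(2mqV), we solve for V:

λ² = h²/(2mqV)
V = h²/(2mqλ²)
V = (6.626 × 10^-34 J·s)² / (2 × 9.11 × 10^-31 kg × 1.602 × 10^-19 C × (6.26 × 10^-11 m)²)
V = 384 V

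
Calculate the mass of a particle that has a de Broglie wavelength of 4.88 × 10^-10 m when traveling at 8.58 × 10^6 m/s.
1.58 × 10^-31 kg

From the de Broglie relation λ = h/(mv), we solve for m:

m = h/(λv)
m = (6.626 × 10^-34 J·s) / (4.88 × 10^-10 m × 8.58 × 10^6 m/s)
m = 1.58 × 10^-31 kg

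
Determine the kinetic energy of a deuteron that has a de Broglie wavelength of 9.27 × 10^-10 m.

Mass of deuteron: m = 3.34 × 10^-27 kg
7.65 × 10^-23 J (or 4.77 × 10^-4 eV)

From λ = h/√(2mKE), we solve for KE:

λ² = h²/(2mKE)
KE = h²/(2mλ²)
KE = (6.626 × 10^-34 J·s)² / (2 × 3.34 × 10^-27 kg × (9.27 × 10^-10 m)²)
KE = 7.65 × 10^-23 J
KE = 4.77 × 10^-4 eV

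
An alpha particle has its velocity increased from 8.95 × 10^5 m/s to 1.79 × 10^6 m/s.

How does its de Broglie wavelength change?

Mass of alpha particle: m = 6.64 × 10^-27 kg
The wavelength decreases by a factor of 2.

Using λ = h/(mv):

Initial wavelength: λ₁ = h/(mv₁) = 1.11 × 10^-13 m
Final wavelength: λ₂ = h/(mv₂) = 5.57 × 10^-14 m

Since λ ∝ 1/v, when velocity increases by a factor of 2, the wavelength decreases by a factor of 2.

λ₂/λ₁ = v₁/v₂ = 1/2

The wavelength decreases by a factor of 2.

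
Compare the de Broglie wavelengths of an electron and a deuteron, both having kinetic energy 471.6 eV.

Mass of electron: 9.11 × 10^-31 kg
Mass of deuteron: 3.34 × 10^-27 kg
The electron has the longer wavelength.

Using λ = h/√(2mKE):

For electron: λ₁ = h/√(2m₁KE) = 5.65 × 10^-11 m
For deuteron: λ₂ = h/√(2m₂KE) = 9.33 × 10^-13 m

Since λ ∝ 1/√m at constant kinetic energy, the lighter particle has the longer wavelength.

The electron has the longer de Broglie wavelength.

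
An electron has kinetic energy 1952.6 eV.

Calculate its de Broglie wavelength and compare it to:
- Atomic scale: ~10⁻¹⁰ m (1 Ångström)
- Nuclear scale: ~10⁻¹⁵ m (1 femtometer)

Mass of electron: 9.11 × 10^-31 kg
λ = 2.78 × 10^-11 m, which is between nuclear and atomic scales.

Using λ = h/√(2mKE):

KE = 1952.6 eV = 3.128 × 10^-16 J

λ = h/√(2mKE)
λ = (6.626 × 10^-34 J·s) / √(2 × 9.11 × 10^-31 kg × 3.128 × 10^-16 J)
λ = 2.78 × 10^-11 m

Comparison:
- Atomic scale (10⁻¹⁰ m): λ is 0.28× this size
- Nuclear scale (10⁻¹⁵ m): λ is 2.8e+04× this size

The wavelength is between nuclear and atomic scales.

This wavelength is appropriate for probing atomic structure but too large for nuclear physics experiments.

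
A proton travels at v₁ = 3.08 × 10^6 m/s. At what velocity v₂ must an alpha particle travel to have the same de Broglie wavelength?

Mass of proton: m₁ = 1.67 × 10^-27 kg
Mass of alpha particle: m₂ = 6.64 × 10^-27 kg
v₂ = 7.75 × 10^5 m/s

For equal de Broglie wavelengths: λ₁ = λ₂

h/(m₁v₁) = h/(m₂v₂)
m₁v₁ = m₂v₂
v₂ = v₁ · (m₁/m₂)

v₂ = 3.08 × 10^6 m/s × (1.67 × 10^-27 kg / 6.64 × 10^-27 kg)
v₂ = 7.75 × 10^5 m/s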